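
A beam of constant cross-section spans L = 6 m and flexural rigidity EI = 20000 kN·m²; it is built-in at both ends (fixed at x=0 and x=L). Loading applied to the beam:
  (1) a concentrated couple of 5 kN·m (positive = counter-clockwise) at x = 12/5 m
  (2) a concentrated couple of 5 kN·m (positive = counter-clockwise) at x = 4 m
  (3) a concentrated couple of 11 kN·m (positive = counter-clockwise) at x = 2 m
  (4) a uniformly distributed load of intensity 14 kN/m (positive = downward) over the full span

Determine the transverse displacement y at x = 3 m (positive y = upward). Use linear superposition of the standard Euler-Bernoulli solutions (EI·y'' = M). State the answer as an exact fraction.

y(3) = -849/400000 m

Load 1 — applied couple M₀=5 kN·m at a=12/5 m (b=L-a=18/5):
  y_1 = (R_Ax³/6 - M_Ax²/2 - M₀(x-a)²/2)/EI  [x>a] with R_A=6/5, M_A=3/5 = ((6/5)·3³/6 - (3/5)·3²/2 - 5·(3-(12/5))²/2)/20000 = 9/100000 m
Load 2 — applied couple M₀=5 kN·m at a=4 m (b=L-a=2):
  y_2 = (R_Ax³/6 - M_Ax²/2)/EI  [x≤a] with R_A=10/9, M_A=5/3 = ((10/9)·3³/6 - (5/3)·3²/2)/20000 = -1/8000 m
Load 3 — applied couple M₀=11 kN·m at a=2 m (b=L-a=4):
  y_3 = (R_Ax³/6 - M_Ax²/2 - M₀(x-a)²/2)/EI  [x>a] with R_A=22/9, M_A=0 = ((22/9)·3³/6 - 0·3²/2 - 11·(3-2)²/2)/20000 = 11/40000 m
Load 4 — uniform load w=14 kN/m over full span:
  y_4 = -wx²(L-x)²/(24EI) = -14·3²·(6-3)²/(24·20000) = -189/80000 m
Superposition: y = Σ y_i = -849/400000 m ≈ -0.002122 m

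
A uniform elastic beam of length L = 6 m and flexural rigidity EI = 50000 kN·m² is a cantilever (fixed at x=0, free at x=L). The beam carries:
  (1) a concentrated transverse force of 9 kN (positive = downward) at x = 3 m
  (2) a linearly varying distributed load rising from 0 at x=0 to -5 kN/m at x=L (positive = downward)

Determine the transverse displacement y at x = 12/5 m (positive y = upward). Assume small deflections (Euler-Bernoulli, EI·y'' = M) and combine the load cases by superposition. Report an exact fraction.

Load 1 — point force P=9 kN at a=3 m (b=L-a=3):
  y_1 = -Px²(3a-x)/(6EI)  [x≤a] = -9·(12/5)²·(3·3-(12/5))/(6·50000) = -891/781250 m
Load 2 — triangular load w₀=-5 kN/m (0→w₀ over full span):
  y_2 = (w₀Lx³/12-w₀L²x²/6-w₀x⁵/(120L))/EI = ((-5)·6·(12/5)³/12-(-5)·6²·(12/5)²/6-(-5)·(12/5)⁵/(120·6))/50000 = 27108/9765625 m
Superposition: y = Σ y_i = 31941/19531250 m ≈ 0.001635 m

y(12/5) = 31941/19531250 m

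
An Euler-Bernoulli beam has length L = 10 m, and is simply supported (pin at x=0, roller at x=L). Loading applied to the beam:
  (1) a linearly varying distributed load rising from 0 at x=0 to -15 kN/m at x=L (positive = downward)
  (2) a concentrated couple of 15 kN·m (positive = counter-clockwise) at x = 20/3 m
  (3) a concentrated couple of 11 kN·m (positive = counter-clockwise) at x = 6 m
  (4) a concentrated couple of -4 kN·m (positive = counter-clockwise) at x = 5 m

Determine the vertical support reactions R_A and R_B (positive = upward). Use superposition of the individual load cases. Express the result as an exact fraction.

R_A = -114/5 kN, R_B = -261/5 kN

Load 1 — triangular load w₀=-15 kN/m (0→w₀ over full span):
  R_A = w₀L/6 = (-15)·10/6 = -25 kN
  R_B = w₀L/3 = (-15)·10/3 = -50 kN
Load 2 — applied couple M₀=15 kN·m at a=20/3 m (b=L-a=10/3):
  R_A = M₀/L = 15/10 = 3/2 kN
  R_B = -M₀/L = -15/10 = -3/2 kN
Load 3 — applied couple M₀=11 kN·m at a=6 m (b=L-a=4):
  R_A = M₀/L = 11/10 kN
  R_B = -M₀/L = -11/10 kN
Load 4 — applied couple M₀=-4 kN·m at a=5 m (b=L-a=5):
  R_A = M₀/L = (-4)/10 = -2/5 kN
  R_B = -M₀/L = -(-4)/10 = 2/5 kN
Superposition: R_A = -114/5 kN, R_B = -261/5 kN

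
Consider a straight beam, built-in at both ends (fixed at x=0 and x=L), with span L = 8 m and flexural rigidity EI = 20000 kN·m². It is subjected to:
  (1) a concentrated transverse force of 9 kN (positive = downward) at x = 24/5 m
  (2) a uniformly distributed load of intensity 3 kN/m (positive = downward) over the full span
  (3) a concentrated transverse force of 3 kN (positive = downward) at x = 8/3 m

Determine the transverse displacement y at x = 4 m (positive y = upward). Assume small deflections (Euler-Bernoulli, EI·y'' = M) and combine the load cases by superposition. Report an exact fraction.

Load 1 — point force P=9 kN at a=24/5 m (b=L-a=16/5):
  y_1 = -Pb²x²(3aL-(3a+b)x)/(6L³EI)  [x≤a] = -9·(16/5)²·4²·(3·(24/5)·8-(3·(24/5)+(16/5))·4)/(6·8³·20000) = -84/78125 m
Load 2 — uniform load w=3 kN/m over full span:
  y_2 = -wx²(L-x)²/(24EI) = -3·4²·(8-4)²/(24·20000) = -1/625 m
Load 3 — point force P=3 kN at a=8/3 m (b=L-a=16/3):
  y_3 = -Pa²(L-x)²(3bL-(3b+a)(L-x))/(6L³EI)  [x>a] = -3·(8/3)²·(8-4)²·(3·(16/3)·8-(3·(16/3)+(8/3))·(8-4))/(6·8³·20000) = -1/3375 m
Superposition: y = Σ y_i = -6268/2109375 m ≈ -0.002971 m

y(4) = -6268/2109375 m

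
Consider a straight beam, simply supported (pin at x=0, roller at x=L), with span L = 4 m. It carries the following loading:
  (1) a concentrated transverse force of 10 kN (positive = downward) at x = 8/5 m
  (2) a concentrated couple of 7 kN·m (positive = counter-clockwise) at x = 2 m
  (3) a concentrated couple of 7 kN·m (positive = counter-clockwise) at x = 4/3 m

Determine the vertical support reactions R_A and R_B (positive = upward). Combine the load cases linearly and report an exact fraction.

Load 1 — point force P=10 kN at a=8/5 m (b=L-a=12/5):
  R_A = Pb/L = 10·(12/5)/4 = 6 kN
  R_B = Pa/L = 10·(8/5)/4 = 4 kN
Load 2 — applied couple M₀=7 kN·m at a=2 m (b=L-a=2):
  R_A = M₀/L = 7/4 kN
  R_B = -M₀/L = -7/4 kN
Load 3 — applied couple M₀=7 kN·m at a=4/3 m (b=L-a=8/3):
  R_A = M₀/L = 7/4 kN
  R_B = -M₀/L = -7/4 kN
Superposition: R_A = 19/2 kN, R_B = 1/2 kN

R_A = 19/2 kN, R_B = 1/2 kN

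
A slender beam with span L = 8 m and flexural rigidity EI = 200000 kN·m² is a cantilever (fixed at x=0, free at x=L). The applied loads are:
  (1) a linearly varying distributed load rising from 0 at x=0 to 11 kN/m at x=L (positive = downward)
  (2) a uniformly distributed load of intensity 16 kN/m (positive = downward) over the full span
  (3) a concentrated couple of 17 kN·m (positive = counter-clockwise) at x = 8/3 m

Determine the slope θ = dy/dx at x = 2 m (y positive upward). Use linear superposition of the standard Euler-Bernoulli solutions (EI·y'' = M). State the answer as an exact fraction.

Load 1 — triangular load w₀=11 kN/m (0→w₀ over full span):
  θ_1 = (w₀Lx²/4-w₀L²x/3-w₀x⁴/(24L))/EI = (11·8·2²/4-11·8²·2/3-11·2⁴/(24·8))/200000 = -1529/800000 rad
Load 2 — uniform load w=16 kN/m over full span:
  θ_2 = -wx(x²-3Lx+3L²)/(6EI) = -16·2·(2²-3·8·2+3·8²)/(6·200000) = -37/9375 rad
Load 3 — applied couple M₀=17 kN·m at a=8/3 m (b=L-a=16/3):
  θ_3 = M₀x/EI  [x≤a] = 17·2/200000 = 17/100000 rad
Superposition: θ = Σ θ_i = -13651/2400000 rad ≈ -0.005688 rad

θ(2) = -13651/2400000 rad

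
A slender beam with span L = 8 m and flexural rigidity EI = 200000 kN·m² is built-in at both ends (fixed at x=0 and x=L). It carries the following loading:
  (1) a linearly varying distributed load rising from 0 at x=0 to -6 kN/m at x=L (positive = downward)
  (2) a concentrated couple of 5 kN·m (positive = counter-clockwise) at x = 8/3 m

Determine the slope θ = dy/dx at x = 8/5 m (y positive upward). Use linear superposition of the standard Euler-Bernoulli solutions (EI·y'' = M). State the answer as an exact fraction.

Load 1 — triangular load w₀=-6 kN/m (0→w₀ over full span):
  θ_1 = -w₀(2x(L-x)(L-2x)(x+2L)+x²(L-x)²)/(120LEI) = -(-6)·(2·(8/5)·(8-(8/5))·(8-2·(8/5))·((8/5)+2·8)+(8/5)²·(8-(8/5))²)/(120·8·200000) = 112/1953125 rad
Load 2 — applied couple M₀=5 kN·m at a=8/3 m (b=L-a=16/3):
  θ_2 = (R_Ax²/2 - M_Ax)/EI  [x≤a] with R_A=5/6, M_A=0 = ((5/6)·(8/5)²/2 - 0·(8/5))/200000 = 1/187500 rad
Superposition: θ = Σ θ_i = 1469/23437500 rad ≈ 0.000063 rad

θ(8/5) = 1469/23437500 rad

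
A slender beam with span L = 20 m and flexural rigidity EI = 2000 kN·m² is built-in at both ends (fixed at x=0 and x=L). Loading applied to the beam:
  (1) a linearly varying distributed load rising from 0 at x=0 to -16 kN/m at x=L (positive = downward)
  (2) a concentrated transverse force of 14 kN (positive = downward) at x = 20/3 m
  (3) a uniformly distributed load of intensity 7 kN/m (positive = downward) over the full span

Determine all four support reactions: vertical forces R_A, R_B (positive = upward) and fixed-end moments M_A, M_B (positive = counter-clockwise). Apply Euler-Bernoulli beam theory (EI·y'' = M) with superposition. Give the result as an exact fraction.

Load 1 — triangular load w₀=-16 kN/m (0→w₀ over full span):
  R_A = 3w₀L/20 = 3·(-16)·20/20 = -48 kN
  M_A = w₀L²/30 = (-16)·20²/30 = -640/3 kN·m
  R_B = 7w₀L/20 = 7·(-16)·20/20 = -112 kN
  M_B = -w₀L²/20 = -(-16)·20²/20 = 320 kN·m
Load 2 — point force P=14 kN at a=20/3 m (b=L-a=40/3):
  R_A = Pb²(3a+b)/L³ = 14·(40/3)²·(3·(20/3)+(40/3))/20³ = 280/27 kN
  M_A = Pab²/L² = 14·(20/3)·(40/3)²/20² = 1120/27 kN·m
  R_B = Pa²(a+3b)/L³ = 14·(20/3)²·((20/3)+3·(40/3))/20³ = 98/27 kN
  M_B = -Pa²b/L² = -14·(20/3)²·(40/3)/20² = -560/27 kN·m
Load 3 — uniform load w=7 kN/m over full span:
  R_A = wL/2 = 7·20/2 = 70 kN
  M_A = wL²/12 = 7·20²/12 = 700/3 kN·m
  R_B = wL/2 = 7·20/2 = 70 kN
  M_B = -wL²/12 = -7·20²/12 = -700/3 kN·m
Superposition: R_A = 874/27 kN, M_A = 1660/27 kN·m, R_B = -1036/27 kN, M_B = 1780/27 kN·m

R_A = 874/27 kN, M_A = 1660/27 kN·m, R_B = -1036/27 kN, M_B = 1780/27 kN·m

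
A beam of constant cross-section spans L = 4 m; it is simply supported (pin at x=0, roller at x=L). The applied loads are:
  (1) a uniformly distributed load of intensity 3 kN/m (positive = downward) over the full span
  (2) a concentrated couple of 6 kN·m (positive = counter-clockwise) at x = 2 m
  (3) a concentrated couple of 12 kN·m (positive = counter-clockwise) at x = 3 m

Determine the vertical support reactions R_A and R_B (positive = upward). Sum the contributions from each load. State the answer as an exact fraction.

R_A = 21/2 kN, R_B = 3/2 kN

Load 1 — uniform load w=3 kN/m over full span:
  R_A = wL/2 = 3·4/2 = 6 kN
  R_B = wL/2 = 3·4/2 = 6 kN
Load 2 — applied couple M₀=6 kN·m at a=2 m (b=L-a=2):
  R_A = M₀/L = 6/4 = 3/2 kN
  R_B = -M₀/L = -6/4 = -3/2 kN
Load 3 — applied couple M₀=12 kN·m at a=3 m (b=L-a=1):
  R_A = M₀/L = 12/4 = 3 kN
  R_B = -M₀/L = -12/4 = -3 kN
Superposition: R_A = 21/2 kN, R_B = 3/2 kN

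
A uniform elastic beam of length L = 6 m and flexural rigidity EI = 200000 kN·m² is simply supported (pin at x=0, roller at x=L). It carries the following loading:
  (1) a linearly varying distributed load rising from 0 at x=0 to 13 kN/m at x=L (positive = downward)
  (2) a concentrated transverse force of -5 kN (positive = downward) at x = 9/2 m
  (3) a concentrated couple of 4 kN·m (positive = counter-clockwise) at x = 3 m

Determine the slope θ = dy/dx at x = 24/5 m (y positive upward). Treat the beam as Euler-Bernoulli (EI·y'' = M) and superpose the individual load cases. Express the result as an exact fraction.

Load 1 — triangular load w₀=13 kN/m (0→w₀ over full span):
  θ_1 = -w₀(7L⁴-30L²x²+15x⁴)/(360LEI) = -13·(7·6⁴-30·6²·(24/5)²+15·(24/5)⁴)/(360·6·200000) = 29523/125000000 rad
Load 2 — point force P=-5 kN at a=9/2 m (b=L-a=3/2):
  θ_2 = -Pa(2L²-6Lx+3x²+a²)/(6LEI)  [x>a] = -(-5)·(9/2)·(2·6²-6·6·(24/5)+3·(24/5)²+(9/2)²)/(6·6·200000) = -1143/32000000 rad
Load 3 — applied couple M₀=4 kN·m at a=3 m (b=L-a=3):
  θ_3 = (M₀x²/(2L)-M₀(x-a)+C₁)/EI  [x>a] with C₁=M₀(3b²-L²)/(6L)=-1 = (4·(24/5)²/(2·6)-4·((24/5)-3)+(-1))/200000 = -13/5000000 rad
Superposition: θ = Σ θ_i = 791461/4000000000 rad ≈ 0.000198 rad

θ(24/5) = 791461/4000000000 rad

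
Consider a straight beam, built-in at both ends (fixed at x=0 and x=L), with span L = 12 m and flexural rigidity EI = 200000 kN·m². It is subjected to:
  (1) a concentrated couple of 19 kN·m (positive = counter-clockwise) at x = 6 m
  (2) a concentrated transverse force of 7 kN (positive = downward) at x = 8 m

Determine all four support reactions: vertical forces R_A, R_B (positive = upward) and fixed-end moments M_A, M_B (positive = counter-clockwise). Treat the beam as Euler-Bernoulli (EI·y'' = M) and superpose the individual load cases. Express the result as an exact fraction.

R_A = 905/216 kN, M_A = 395/36 kN·m, R_B = 607/216 kN, M_B = -277/36 kN·m

Load 1 — applied couple M₀=19 kN·m at a=6 m (b=L-a=6):
  R_A = 6M₀ab/L³ = 6·19·6·6/12³ = 19/8 kN
  M_A = M₀b(2a-b)/L² = 19·6·(2·6-6)/12² = 19/4 kN·m
  R_B = -6M₀ab/L³ = -6·19·6·6/12³ = -19/8 kN
  M_B = M₀a(2b-a)/L² = 19·6·(2·6-6)/12² = 19/4 kN·m
Load 2 — point force P=7 kN at a=8 m (b=L-a=4):
  R_A = Pb²(3a+b)/L³ = 7·4²·(3·8+4)/12³ = 49/27 kN
  M_A = Pab²/L² = 7·8·4²/12² = 56/9 kN·m
  R_B = Pa²(a+3b)/L³ = 7·8²·(8+3·4)/12³ = 140/27 kN
  M_B = -Pa²b/L² = -7·8²·4/12² = -112/9 kN·m
Superposition: R_A = 905/216 kN, M_A = 395/36 kN·m, R_B = 607/216 kN, M_B = -277/36 kN·m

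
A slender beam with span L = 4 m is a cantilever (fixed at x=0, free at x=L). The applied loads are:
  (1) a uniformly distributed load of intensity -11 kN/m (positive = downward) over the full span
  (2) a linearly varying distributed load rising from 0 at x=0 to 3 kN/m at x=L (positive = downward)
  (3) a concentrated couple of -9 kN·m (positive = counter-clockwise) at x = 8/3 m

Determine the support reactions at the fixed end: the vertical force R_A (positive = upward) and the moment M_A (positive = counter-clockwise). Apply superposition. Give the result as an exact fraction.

R_A = -38 kN, M_A = -63 kN·m

Load 1 — uniform load w=-11 kN/m over full span:
  R_A = wL = (-11)·4 = -44 kN
  M_A = wL²/2 = (-11)·4²/2 = -88 kN·m
Load 2 — triangular load w₀=3 kN/m (0→w₀ over full span):
  R_A = w₀L/2 = 3·4/2 = 6 kN
  M_A = w₀L²/3 = 3·4²/3 = 16 kN·m
Load 3 — applied couple M₀=-9 kN·m at a=8/3 m (b=L-a=4/3):
  R_A = 0 kN
  M_A = -M₀ = -(-9) = 9 kN·m
Superposition: R_A = -38 kN, M_A = -63 kN·m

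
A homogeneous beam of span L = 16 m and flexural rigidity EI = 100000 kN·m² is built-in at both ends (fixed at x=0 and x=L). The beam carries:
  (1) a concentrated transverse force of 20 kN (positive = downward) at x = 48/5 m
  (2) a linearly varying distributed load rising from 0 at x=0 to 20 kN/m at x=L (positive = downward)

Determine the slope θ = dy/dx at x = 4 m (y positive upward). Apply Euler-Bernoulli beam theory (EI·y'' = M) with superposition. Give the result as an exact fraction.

Load 1 — point force P=20 kN at a=48/5 m (b=L-a=32/5):
  θ_1 = -Pb²x(2aL-(3a+b)x)/(2L³EI)  [x≤a] = -20·(32/5)²·4·(2·(48/5)·16-(3·(48/5)+(32/5))·4)/(2·16³·100000) = -52/78125 rad
Load 2 — triangular load w₀=20 kN/m (0→w₀ over full span):
  θ_2 = -w₀(2x(L-x)(L-2x)(x+2L)+x²(L-x)²)/(120LEI) = -20·(2·4·(16-4)·(16-2·4)·(4+2·16)+4²·(16-4)²)/(120·16·100000) = -39/12500 rad
Superposition: θ = Σ θ_i = -1183/312500 rad ≈ -0.003786 rad

θ(4) = -1183/312500 rad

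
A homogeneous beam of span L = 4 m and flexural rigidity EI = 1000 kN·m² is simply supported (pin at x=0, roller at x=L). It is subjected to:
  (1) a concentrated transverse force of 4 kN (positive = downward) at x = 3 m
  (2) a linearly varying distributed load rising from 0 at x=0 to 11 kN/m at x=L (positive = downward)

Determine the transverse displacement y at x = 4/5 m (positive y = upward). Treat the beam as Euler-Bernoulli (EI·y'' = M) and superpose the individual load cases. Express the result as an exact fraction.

y(4/5) = -287051/23437500 m

Load 1 — point force P=4 kN at a=3 m (b=L-a=1):
  y_1 = -Pbx(L²-b²-x²)/(6LEI)  [x≤a] = -4·1·(4/5)·(4²-1²-(4/5)²)/(6·4·1000) = -359/187500 m
Load 2 — triangular load w₀=11 kN/m (0→w₀ over full span):
  y_2 = -w₀x(7L⁴-10L²x²+3x⁴)/(360LEI) = -11·(4/5)·(7·4⁴-10·4²·(4/5)²+3·(4/5)⁴)/(360·4·1000) = -60544/5859375 m
Superposition: y = Σ y_i = -287051/23437500 m ≈ -0.012248 m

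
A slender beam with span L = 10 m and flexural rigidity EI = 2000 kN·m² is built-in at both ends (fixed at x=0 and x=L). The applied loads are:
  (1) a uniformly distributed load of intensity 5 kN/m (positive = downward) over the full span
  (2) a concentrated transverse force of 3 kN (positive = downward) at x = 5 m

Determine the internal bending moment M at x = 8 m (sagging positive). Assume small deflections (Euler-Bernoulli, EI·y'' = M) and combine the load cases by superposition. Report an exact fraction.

Load 1 — uniform load w=5 kN/m over full span:
  M_1 = wLx/2 - wL²/12 - wx²/2 = 5·10·8/2 - 5·10²/12 - 5·8²/2 = -5/3 kN·m
Load 2 — point force P=3 kN at a=5 m (b=L-a=5):
  M_2 = Pa²(a+3b)(L-x)/L³ - Pa²b/L²  [x>a] = 3·5²·(5+3·5)·(10-8)/10³ - 3·5²·5/10² = -3/4 kN·m
Superposition: M = Σ M_i = -29/12 kN·m ≈ -2.416667 kN·m

M(8) = -29/12 kN·m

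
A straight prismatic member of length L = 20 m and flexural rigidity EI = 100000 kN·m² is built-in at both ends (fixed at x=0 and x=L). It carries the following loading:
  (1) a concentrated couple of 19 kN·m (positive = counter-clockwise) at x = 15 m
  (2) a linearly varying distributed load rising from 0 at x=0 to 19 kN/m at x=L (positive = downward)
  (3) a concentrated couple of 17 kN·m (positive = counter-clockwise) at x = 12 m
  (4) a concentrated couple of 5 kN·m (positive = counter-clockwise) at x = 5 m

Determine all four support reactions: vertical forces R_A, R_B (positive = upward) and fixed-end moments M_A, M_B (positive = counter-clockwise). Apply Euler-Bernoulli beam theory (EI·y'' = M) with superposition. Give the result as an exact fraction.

R_A = 29787/500 kN, M_A = 19783/75 kN·m, R_B = 65213/500 kN, M_B = -9499/25 kN·m

Load 1 — applied couple M₀=19 kN·m at a=15 m (b=L-a=5):
  R_A = 6M₀ab/L³ = 6·19·15·5/20³ = 171/160 kN
  M_A = M₀b(2a-b)/L² = 19·5·(2·15-5)/20² = 95/16 kN·m
  R_B = -6M₀ab/L³ = -6·19·15·5/20³ = -171/160 kN
  M_B = M₀a(2b-a)/L² = 19·15·(2·5-15)/20² = -57/16 kN·m
Load 2 — triangular load w₀=19 kN/m (0→w₀ over full span):
  R_A = 3w₀L/20 = 3·19·20/20 = 57 kN
  M_A = w₀L²/30 = 19·20²/30 = 760/3 kN·m
  R_B = 7w₀L/20 = 7·19·20/20 = 133 kN
  M_B = -w₀L²/20 = -19·20²/20 = -380 kN·m
Load 3 — applied couple M₀=17 kN·m at a=12 m (b=L-a=8):
  R_A = 6M₀ab/L³ = 6·17·12·8/20³ = 153/125 kN
  M_A = M₀b(2a-b)/L² = 17·8·(2·12-8)/20² = 136/25 kN·m
  R_B = -6M₀ab/L³ = -6·17·12·8/20³ = -153/125 kN
  M_B = M₀a(2b-a)/L² = 17·12·(2·8-12)/20² = 51/25 kN·m
Load 4 — applied couple M₀=5 kN·m at a=5 m (b=L-a=15):
  R_A = 6M₀ab/L³ = 6·5·5·15/20³ = 9/32 kN
  M_A = M₀b(2a-b)/L² = 5·15·(2·5-15)/20² = -15/16 kN·m
  R_B = -6M₀ab/L³ = -6·5·5·15/20³ = -9/32 kN
  M_B = M₀a(2b-a)/L² = 5·5·(2·15-5)/20² = 25/16 kN·m
Superposition: R_A = 29787/500 kN, M_A = 19783/75 kN·m, R_B = 65213/500 kN, M_B = -9499/25 kN·m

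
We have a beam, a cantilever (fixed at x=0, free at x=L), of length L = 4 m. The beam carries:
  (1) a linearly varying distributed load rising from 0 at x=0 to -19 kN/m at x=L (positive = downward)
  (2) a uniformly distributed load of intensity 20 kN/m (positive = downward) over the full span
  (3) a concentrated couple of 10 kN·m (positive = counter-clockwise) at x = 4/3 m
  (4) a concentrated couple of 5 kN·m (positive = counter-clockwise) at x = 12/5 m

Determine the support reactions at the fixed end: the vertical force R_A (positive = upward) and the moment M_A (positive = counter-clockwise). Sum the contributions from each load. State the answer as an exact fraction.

R_A = 42 kN, M_A = 131/3 kN·m

Load 1 — triangular load w₀=-19 kN/m (0→w₀ over full span):
  R_A = w₀L/2 = (-19)·4/2 = -38 kN
  M_A = w₀L²/3 = (-19)·4²/3 = -304/3 kN·m
Load 2 — uniform load w=20 kN/m over full span:
  R_A = wL = 20·4 = 80 kN
  M_A = wL²/2 = 20·4²/2 = 160 kN·m
Load 3 — applied couple M₀=10 kN·m at a=4/3 m (b=L-a=8/3):
  R_A = 0 kN
  M_A = -M₀ = -10 kN·m
Load 4 — applied couple M₀=5 kN·m at a=12/5 m (b=L-a=8/5):
  R_A = 0 kN
  M_A = -M₀ = -5 kN·m
Superposition: R_A = 42 kN, M_A = 131/3 kN·m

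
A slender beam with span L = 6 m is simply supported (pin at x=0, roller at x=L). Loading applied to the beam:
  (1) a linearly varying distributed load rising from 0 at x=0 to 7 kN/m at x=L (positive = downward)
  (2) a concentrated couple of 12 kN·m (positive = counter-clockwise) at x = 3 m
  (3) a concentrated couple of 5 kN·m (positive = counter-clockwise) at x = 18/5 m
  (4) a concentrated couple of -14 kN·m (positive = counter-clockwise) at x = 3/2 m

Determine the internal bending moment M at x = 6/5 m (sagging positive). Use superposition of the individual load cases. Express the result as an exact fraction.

Load 1 — triangular load w₀=7 kN/m (0→w₀ over full span):
  M_1 = w₀Lx/6 - w₀x³/(6L) = 7·6·(6/5)/6 - 7·(6/5)³/(6·6) = 1008/125 kN·m
Load 2 — applied couple M₀=12 kN·m at a=3 m (b=L-a=3):
  M_2 = M₀x/L  [x≤a] = 12·(6/5)/6 = 12/5 kN·m
Load 3 — applied couple M₀=5 kN·m at a=18/5 m (b=L-a=12/5):
  M_3 = M₀x/L  [x≤a] = 5·(6/5)/6 = 1 kN·m
Load 4 — applied couple M₀=-14 kN·m at a=3/2 m (b=L-a=9/2):
  M_4 = M₀x/L  [x≤a] = (-14)·(6/5)/6 = -14/5 kN·m
Superposition: M = Σ M_i = 1083/125 kN·m ≈ 8.664000 kN·m

M(6/5) = 1083/125 kN·m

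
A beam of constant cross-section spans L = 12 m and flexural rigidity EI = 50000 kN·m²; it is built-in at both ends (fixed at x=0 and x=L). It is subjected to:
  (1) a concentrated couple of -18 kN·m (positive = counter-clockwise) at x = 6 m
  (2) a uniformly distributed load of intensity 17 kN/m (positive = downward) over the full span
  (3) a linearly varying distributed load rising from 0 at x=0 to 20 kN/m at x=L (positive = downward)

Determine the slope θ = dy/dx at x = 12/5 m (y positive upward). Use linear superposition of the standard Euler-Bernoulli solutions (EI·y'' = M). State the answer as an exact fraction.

θ(12/5) = -11241/1562500 rad

Load 1 — applied couple M₀=-18 kN·m at a=6 m (b=L-a=6):
  θ_1 = (R_Ax²/2 - M_Ax)/EI  [x≤a] with R_A=-9/4, M_A=-9/2 = ((-9/4)·(12/5)²/2 - (-9/2)·(12/5))/50000 = 27/312500 rad
Load 2 — uniform load w=17 kN/m over full span:
  θ_2 = -wx(L-x)(L-2x)/(12EI) = -17·(12/5)·(12-(12/5))·(12-2·(12/5))/(12·50000) = -1836/390625 rad
Load 3 — triangular load w₀=20 kN/m (0→w₀ over full span):
  θ_3 = -w₀(2x(L-x)(L-2x)(x+2L)+x²(L-x)²)/(120LEI) = -20·(2·(12/5)·(12-(12/5))·(12-2·(12/5))·((12/5)+2·12)+(12/5)²·(12-(12/5))²)/(120·12·50000) = -1008/390625 rad
Superposition: θ = Σ θ_i = -11241/1562500 rad ≈ -0.007194 rad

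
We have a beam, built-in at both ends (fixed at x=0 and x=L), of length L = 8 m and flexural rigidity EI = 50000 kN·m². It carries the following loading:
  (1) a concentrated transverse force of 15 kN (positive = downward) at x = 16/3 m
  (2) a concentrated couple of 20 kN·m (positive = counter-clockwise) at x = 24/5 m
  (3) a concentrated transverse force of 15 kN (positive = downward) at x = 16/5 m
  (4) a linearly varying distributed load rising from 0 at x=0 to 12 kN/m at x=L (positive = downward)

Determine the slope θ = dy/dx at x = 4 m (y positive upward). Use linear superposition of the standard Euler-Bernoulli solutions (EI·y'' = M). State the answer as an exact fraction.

Load 1 — point force P=15 kN at a=16/3 m (b=L-a=8/3):
  θ_1 = -Pb²x(2aL-(3a+b)x)/(2L³EI)  [x≤a] = -15·(8/3)²·4·(2·(16/3)·8-(3·(16/3)+(8/3))·4)/(2·8³·50000) = -1/11250 rad
Load 2 — applied couple M₀=20 kN·m at a=24/5 m (b=L-a=16/5):
  θ_2 = (R_Ax²/2 - M_Ax)/EI  [x≤a] with R_A=18/5, M_A=32/5 = ((18/5)·4²/2 - (32/5)·4)/50000 = 1/15625 rad
Load 3 — point force P=15 kN at a=16/5 m (b=L-a=24/5):
  θ_3 = Pa²(L-x)(2bL-(3b+a)(L-x))/(2L³EI)  [x>a] = 15·(16/5)²·(8-4)·(2·(24/5)·8-(3·(24/5)+(16/5))·(8-4))/(2·8³·50000) = 6/78125 rad
Load 4 — triangular load w₀=12 kN/m (0→w₀ over full span):
  θ_4 = -w₀(2x(L-x)(L-2x)(x+2L)+x²(L-x)²)/(120LEI) = -12·(2·4·(8-4)·(8-2·4)·(4+2·8)+4²·(8-4)²)/(120·8·50000) = -1/15625 rad
Superposition: θ = Σ θ_i = -17/1406250 rad ≈ -0.000012 rad

θ(4) = -17/1406250 rad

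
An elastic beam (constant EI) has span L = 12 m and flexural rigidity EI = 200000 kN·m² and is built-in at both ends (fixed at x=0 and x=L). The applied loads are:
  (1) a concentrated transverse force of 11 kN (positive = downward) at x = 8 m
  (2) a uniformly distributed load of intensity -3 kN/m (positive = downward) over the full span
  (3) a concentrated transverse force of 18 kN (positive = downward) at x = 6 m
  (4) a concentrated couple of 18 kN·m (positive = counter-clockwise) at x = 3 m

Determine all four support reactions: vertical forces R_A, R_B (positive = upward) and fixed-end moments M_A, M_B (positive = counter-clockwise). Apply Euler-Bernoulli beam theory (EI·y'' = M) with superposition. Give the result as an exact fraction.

Load 1 — point force P=11 kN at a=8 m (b=L-a=4):
  R_A = Pb²(3a+b)/L³ = 11·4²·(3·8+4)/12³ = 77/27 kN
  M_A = Pab²/L² = 11·8·4²/12² = 88/9 kN·m
  R_B = Pa²(a+3b)/L³ = 11·8²·(8+3·4)/12³ = 220/27 kN
  M_B = -Pa²b/L² = -11·8²·4/12² = -176/9 kN·m
Load 2 — uniform load w=-3 kN/m over full span:
  R_A = wL/2 = (-3)·12/2 = -18 kN
  M_A = wL²/12 = (-3)·12²/12 = -36 kN·m
  R_B = wL/2 = (-3)·12/2 = -18 kN
  M_B = -wL²/12 = -(-3)·12²/12 = 36 kN·m
Load 3 — point force P=18 kN at a=6 m (b=L-a=6):
  R_A = Pb²(3a+b)/L³ = 18·6²·(3·6+6)/12³ = 9 kN
  M_A = Pab²/L² = 18·6·6²/12² = 27 kN·m
  R_B = Pa²(a+3b)/L³ = 18·6²·(6+3·6)/12³ = 9 kN
  M_B = -Pa²b/L² = -18·6²·6/12² = -27 kN·m
Load 4 — applied couple M₀=18 kN·m at a=3 m (b=L-a=9):
  R_A = 6M₀ab/L³ = 6·18·3·9/12³ = 27/16 kN
  M_A = M₀b(2a-b)/L² = 18·9·(2·3-9)/12² = -27/8 kN·m
  R_B = -6M₀ab/L³ = -6·18·3·9/12³ = -27/16 kN
  M_B = M₀a(2b-a)/L² = 18·3·(2·9-3)/12² = 45/8 kN·m
Superposition: R_A = -1927/432 kN, M_A = -187/72 kN·m, R_B = -1097/432 kN, M_B = -355/72 kN·m

R_A = -1927/432 kN, M_A = -187/72 kN·m, R_B = -1097/432 kN, M_B = -355/72 kN·m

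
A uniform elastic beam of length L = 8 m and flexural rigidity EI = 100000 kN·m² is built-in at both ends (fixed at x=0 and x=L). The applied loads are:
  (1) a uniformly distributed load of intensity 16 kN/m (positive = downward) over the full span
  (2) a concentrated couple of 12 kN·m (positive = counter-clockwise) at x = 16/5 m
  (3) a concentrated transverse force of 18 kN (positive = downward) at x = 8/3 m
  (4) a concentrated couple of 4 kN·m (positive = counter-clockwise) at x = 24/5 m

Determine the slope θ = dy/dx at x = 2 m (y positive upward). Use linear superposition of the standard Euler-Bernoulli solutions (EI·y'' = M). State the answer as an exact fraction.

Load 1 — uniform load w=16 kN/m over full span:
  θ_1 = -wx(L-x)(L-2x)/(12EI) = -16·2·(8-2)·(8-2·2)/(12·100000) = -2/3125 rad
Load 2 — applied couple M₀=12 kN·m at a=16/5 m (b=L-a=24/5):
  θ_2 = (R_Ax²/2 - M_Ax)/EI  [x≤a] with R_A=54/25, M_A=36/25 = ((54/25)·2²/2 - (36/25)·2)/100000 = 9/625000 rad
Load 3 — point force P=18 kN at a=8/3 m (b=L-a=16/3):
  θ_3 = -Pb²x(2aL-(3a+b)x)/(2L³EI)  [x≤a] = -18·(16/3)²·2·(2·(8/3)·8-(3·(8/3)+(16/3))·2)/(2·8³·100000) = -1/6250 rad
Load 4 — applied couple M₀=4 kN·m at a=24/5 m (b=L-a=16/5):
  θ_4 = (R_Ax²/2 - M_Ax)/EI  [x≤a] with R_A=18/25, M_A=32/25 = ((18/25)·2²/2 - (32/25)·2)/100000 = -7/625000 rad
Superposition: θ = Σ θ_i = -249/312500 rad ≈ -0.000797 rad

θ(2) = -249/312500 rad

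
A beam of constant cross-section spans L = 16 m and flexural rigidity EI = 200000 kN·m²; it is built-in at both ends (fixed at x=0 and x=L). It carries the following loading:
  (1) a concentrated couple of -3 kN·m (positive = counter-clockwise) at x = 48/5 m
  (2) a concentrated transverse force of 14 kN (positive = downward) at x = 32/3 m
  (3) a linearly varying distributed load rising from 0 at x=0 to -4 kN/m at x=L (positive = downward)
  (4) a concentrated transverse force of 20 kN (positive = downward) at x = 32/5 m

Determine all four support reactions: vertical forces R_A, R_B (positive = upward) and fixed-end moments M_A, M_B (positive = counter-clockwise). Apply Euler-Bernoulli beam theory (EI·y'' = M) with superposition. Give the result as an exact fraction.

R_A = 18143/2700 kN, M_A = 18616/675 kN·m, R_B = -12743/2700 kN, M_B = -8819/675 kN·m

Load 1 — applied couple M₀=-3 kN·m at a=48/5 m (b=L-a=32/5):
  R_A = 6M₀ab/L³ = 6·(-3)·(48/5)·(32/5)/16³ = -27/100 kN
  M_A = M₀b(2a-b)/L² = (-3)·(32/5)·(2·(48/5)-(32/5))/16² = -24/25 kN·m
  R_B = -6M₀ab/L³ = -6·(-3)·(48/5)·(32/5)/16³ = 27/100 kN
  M_B = M₀a(2b-a)/L² = (-3)·(48/5)·(2·(32/5)-(48/5))/16² = -9/25 kN·m
Load 2 — point force P=14 kN at a=32/3 m (b=L-a=16/3):
  R_A = Pb²(3a+b)/L³ = 14·(16/3)²·(3·(32/3)+(16/3))/16³ = 98/27 kN
  M_A = Pab²/L² = 14·(32/3)·(16/3)²/16² = 448/27 kN·m
  R_B = Pa²(a+3b)/L³ = 14·(32/3)²·((32/3)+3·(16/3))/16³ = 280/27 kN
  M_B = -Pa²b/L² = -14·(32/3)²·(16/3)/16² = -896/27 kN·m
Load 3 — triangular load w₀=-4 kN/m (0→w₀ over full span):
  R_A = 3w₀L/20 = 3·(-4)·16/20 = -48/5 kN
  M_A = w₀L²/30 = (-4)·16²/30 = -512/15 kN·m
  R_B = 7w₀L/20 = 7·(-4)·16/20 = -112/5 kN
  M_B = -w₀L²/20 = -(-4)·16²/20 = 256/5 kN·m
Load 4 — point force P=20 kN at a=32/5 m (b=L-a=48/5):
  R_A = Pb²(3a+b)/L³ = 20·(48/5)²·(3·(32/5)+(48/5))/16³ = 324/25 kN
  M_A = Pab²/L² = 20·(32/5)·(48/5)²/16² = 1152/25 kN·m
  R_B = Pa²(a+3b)/L³ = 20·(32/5)²·((32/5)+3·(48/5))/16³ = 176/25 kN
  M_B = -Pa²b/L² = -20·(32/5)²·(48/5)/16² = -768/25 kN·m
Superposition: R_A = 18143/2700 kN, M_A = 18616/675 kN·m, R_B = -12743/2700 kN, M_B = -8819/675 kN·m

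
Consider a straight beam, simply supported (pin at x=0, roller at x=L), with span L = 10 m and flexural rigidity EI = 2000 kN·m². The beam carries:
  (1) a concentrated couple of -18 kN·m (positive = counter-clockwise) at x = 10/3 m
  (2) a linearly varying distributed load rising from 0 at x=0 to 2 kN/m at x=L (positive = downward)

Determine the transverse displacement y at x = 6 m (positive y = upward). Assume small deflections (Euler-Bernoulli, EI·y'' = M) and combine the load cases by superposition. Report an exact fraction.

Load 1 — applied couple M₀=-18 kN·m at a=10/3 m (b=L-a=20/3):
  y_1 = (M₀x³/(6L)-M₀(x-a)²/2+C₁x)/EI  [x>a] with C₁=M₀(3b²-L²)/(6L)=-10 = ((-18)·6³/(6·10)-(-18)·(6-(10/3))²/2+(-10)·6)/2000 = -19/625 m
Load 2 — triangular load w₀=2 kN/m (0→w₀ over full span):
  y_2 = -w₀x(7L⁴-10L²x²+3x⁴)/(360LEI) = -2·6·(7·10⁴-10·10²·6²+3·6⁴)/(360·10·2000) = -592/9375 m
Superposition: y = Σ y_i = -877/9375 m ≈ -0.093547 m

y(6) = -877/9375 m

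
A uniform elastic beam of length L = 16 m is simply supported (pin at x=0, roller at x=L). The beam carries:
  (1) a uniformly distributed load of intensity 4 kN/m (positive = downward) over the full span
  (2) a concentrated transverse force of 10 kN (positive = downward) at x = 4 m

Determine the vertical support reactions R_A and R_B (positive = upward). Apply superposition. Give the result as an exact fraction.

Load 1 — uniform load w=4 kN/m over full span:
  R_A = wL/2 = 4·16/2 = 32 kN
  R_B = wL/2 = 4·16/2 = 32 kN
Load 2 — point force P=10 kN at a=4 m (b=L-a=12):
  R_A = Pb/L = 10·12/16 = 15/2 kN
  R_B = Pa/L = 10·4/16 = 5/2 kN
Superposition: R_A = 79/2 kN, R_B = 69/2 kN

R_A = 79/2 kN, R_B = 69/2 kN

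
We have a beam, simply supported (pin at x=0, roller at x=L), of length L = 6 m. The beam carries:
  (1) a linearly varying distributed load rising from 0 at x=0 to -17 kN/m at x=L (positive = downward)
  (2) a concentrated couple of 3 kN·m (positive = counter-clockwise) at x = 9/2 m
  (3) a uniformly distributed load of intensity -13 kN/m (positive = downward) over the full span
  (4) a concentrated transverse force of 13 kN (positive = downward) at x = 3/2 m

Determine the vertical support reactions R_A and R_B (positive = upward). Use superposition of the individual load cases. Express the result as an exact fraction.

R_A = -183/4 kN, R_B = -281/4 kN

Load 1 — triangular load w₀=-17 kN/m (0→w₀ over full span):
  R_A = w₀L/6 = (-17)·6/6 = -17 kN
  R_B = w₀L/3 = (-17)·6/3 = -34 kN
Load 2 — applied couple M₀=3 kN·m at a=9/2 m (b=L-a=3/2):
  R_A = M₀/L = 3/6 = 1/2 kN
  R_B = -M₀/L = -3/6 = -1/2 kN
Load 3 — uniform load w=-13 kN/m over full span:
  R_A = wL/2 = (-13)·6/2 = -39 kN
  R_B = wL/2 = (-13)·6/2 = -39 kN
Load 4 — point force P=13 kN at a=3/2 m (b=L-a=9/2):
  R_A = Pb/L = 13·(9/2)/6 = 39/4 kN
  R_B = Pa/L = 13·(3/2)/6 = 13/4 kN
Superposition: R_A = -183/4 kN, R_B = -281/4 kN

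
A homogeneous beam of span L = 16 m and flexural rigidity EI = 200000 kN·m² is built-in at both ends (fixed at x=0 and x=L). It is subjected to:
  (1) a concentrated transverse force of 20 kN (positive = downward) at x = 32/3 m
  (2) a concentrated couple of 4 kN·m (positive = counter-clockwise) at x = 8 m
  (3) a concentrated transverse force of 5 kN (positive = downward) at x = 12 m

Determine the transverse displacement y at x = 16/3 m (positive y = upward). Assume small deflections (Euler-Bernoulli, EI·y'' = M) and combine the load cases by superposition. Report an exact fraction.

Load 1 — point force P=20 kN at a=32/3 m (b=L-a=16/3):
  y_1 = -Pb²x²(3aL-(3a+b)x)/(6L³EI)  [x≤a] = -20·(16/3)²·(16/3)²·(3·(32/3)·16-(3·(32/3)+(16/3))·(16/3))/(6·16³·200000) = -1408/1366875 m
Load 2 — applied couple M₀=4 kN·m at a=8 m (b=L-a=8):
  y_2 = (R_Ax³/6 - M_Ax²/2)/EI  [x≤a] with R_A=3/8, M_A=1 = ((3/8)·(16/3)³/6 - 1·(16/3)²/2)/200000 = -2/84375 m
Load 3 — point force P=5 kN at a=12 m (b=L-a=4):
  y_3 = -Pb²x²(3aL-(3a+b)x)/(6L³EI)  [x≤a] = -5·4²·(16/3)²·(3·12·16-(3·12+4)·(16/3))/(6·16³·200000) = -17/101250 m
Superposition: y = Σ y_i = -16699/13668750 m ≈ -0.001222 m

y(16/3) = -16699/13668750 m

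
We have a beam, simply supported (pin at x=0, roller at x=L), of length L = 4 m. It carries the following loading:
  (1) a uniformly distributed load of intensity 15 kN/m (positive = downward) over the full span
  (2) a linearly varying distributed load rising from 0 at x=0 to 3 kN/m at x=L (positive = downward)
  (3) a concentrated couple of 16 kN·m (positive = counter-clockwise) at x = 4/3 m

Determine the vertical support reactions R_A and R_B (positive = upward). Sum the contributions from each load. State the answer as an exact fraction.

R_A = 36 kN, R_B = 30 kN

Load 1 — uniform load w=15 kN/m over full span:
  R_A = wL/2 = 15·4/2 = 30 kN
  R_B = wL/2 = 15·4/2 = 30 kN
Load 2 — triangular load w₀=3 kN/m (0→w₀ over full span):
  R_A = w₀L/6 = 3·4/6 = 2 kN
  R_B = w₀L/3 = 3·4/3 = 4 kN
Load 3 — applied couple M₀=16 kN·m at a=4/3 m (b=L-a=8/3):
  R_A = M₀/L = 16/4 = 4 kN
  R_B = -M₀/L = -16/4 = -4 kN
Superposition: R_A = 36 kN, R_B = 30 kN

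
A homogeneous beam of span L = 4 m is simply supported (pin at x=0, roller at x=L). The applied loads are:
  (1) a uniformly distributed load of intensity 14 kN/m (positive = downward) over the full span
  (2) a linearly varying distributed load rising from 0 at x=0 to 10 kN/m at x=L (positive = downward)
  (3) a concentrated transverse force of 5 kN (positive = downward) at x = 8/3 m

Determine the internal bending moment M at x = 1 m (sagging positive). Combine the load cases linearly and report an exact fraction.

M(1) = 347/12 kN·m

Load 1 — uniform load w=14 kN/m over full span:
  M_1 = wx(L-x)/2 = 14·1·(4-1)/2 = 21 kN·m
Load 2 — triangular load w₀=10 kN/m (0→w₀ over full span):
  M_2 = w₀Lx/6 - w₀x³/(6L) = 10·4·1/6 - 10·1³/(6·4) = 25/4 kN·m
Load 3 — point force P=5 kN at a=8/3 m (b=L-a=4/3):
  M_3 = Pbx/L  [x≤a] = 5·(4/3)·1/4 = 5/3 kN·m
Superposition: M = Σ M_i = 347/12 kN·m ≈ 28.916667 kN·m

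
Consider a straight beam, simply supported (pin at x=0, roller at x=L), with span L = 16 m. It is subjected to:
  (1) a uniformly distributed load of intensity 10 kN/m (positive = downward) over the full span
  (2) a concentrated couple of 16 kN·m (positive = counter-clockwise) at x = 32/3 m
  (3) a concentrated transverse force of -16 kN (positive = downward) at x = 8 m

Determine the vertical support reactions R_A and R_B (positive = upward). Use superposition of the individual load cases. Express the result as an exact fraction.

R_A = 73 kN, R_B = 71 kN

Load 1 — uniform load w=10 kN/m over full span:
  R_A = wL/2 = 10·16/2 = 80 kN
  R_B = wL/2 = 10·16/2 = 80 kN
Load 2 — applied couple M₀=16 kN·m at a=32/3 m (b=L-a=16/3):
  R_A = M₀/L = 16/16 = 1 kN
  R_B = -M₀/L = -16/16 = -1 kN
Load 3 — point force P=-16 kN at a=8 m (b=L-a=8):
  R_A = Pb/L = (-16)·8/16 = -8 kN
  R_B = Pa/L = (-16)·8/16 = -8 kN
Superposition: R_A = 73 kN, R_B = 71 kN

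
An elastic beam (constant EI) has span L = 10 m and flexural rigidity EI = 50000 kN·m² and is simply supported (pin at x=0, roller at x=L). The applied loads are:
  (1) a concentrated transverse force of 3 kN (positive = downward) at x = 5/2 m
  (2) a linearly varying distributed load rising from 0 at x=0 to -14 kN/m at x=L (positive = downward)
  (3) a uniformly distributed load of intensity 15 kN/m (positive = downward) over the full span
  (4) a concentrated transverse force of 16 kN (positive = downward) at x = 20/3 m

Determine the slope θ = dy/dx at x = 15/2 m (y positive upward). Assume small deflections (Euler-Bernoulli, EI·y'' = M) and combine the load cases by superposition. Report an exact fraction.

θ(15/2) = 25301/4147200 rad

Load 1 — point force P=3 kN at a=5/2 m (b=L-a=15/2):
  θ_1 = -Pa(2L²-6Lx+3x²+a²)/(6LEI)  [x>a] = -3·(5/2)·(2·10²-6·10·(15/2)+3·(15/2)²+(5/2)²)/(6·10·50000) = 3/16000 rad
Load 2 — triangular load w₀=-14 kN/m (0→w₀ over full span):
  θ_2 = -w₀(7L⁴-30L²x²+15x⁴)/(360LEI) = -(-14)·(7·10⁴-30·10²·(15/2)²+15·(15/2)⁴)/(360·10·50000) = -9191/2304000 rad
Load 3 — uniform load w=15 kN/m over full span:
  θ_3 = -w(L³-6Lx²+4x³)/(24EI) = -15·(10³-6·10·(15/2)²+4·(15/2)³)/(24·50000) = 11/1280 rad
Load 4 — point force P=16 kN at a=20/3 m (b=L-a=10/3):
  θ_4 = -Pa(2L²-6Lx+3x²+a²)/(6LEI)  [x>a] = -16·(20/3)·(2·10²-6·10·(15/2)+3·(15/2)²+(20/3)²)/(6·10·50000) = 53/40500 rad
Superposition: θ = Σ θ_i = 25301/4147200 rad ≈ 0.006101 rad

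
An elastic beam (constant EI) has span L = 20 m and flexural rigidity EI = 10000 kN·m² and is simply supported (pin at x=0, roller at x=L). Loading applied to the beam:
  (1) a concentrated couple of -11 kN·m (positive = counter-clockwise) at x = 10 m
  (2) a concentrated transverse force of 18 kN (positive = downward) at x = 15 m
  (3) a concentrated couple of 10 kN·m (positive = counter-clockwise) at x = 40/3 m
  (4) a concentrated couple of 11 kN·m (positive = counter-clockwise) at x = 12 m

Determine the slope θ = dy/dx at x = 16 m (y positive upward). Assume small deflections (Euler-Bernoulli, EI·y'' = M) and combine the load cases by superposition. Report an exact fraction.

Load 1 — applied couple M₀=-11 kN·m at a=10 m (b=L-a=10):
  θ_1 = (M₀x²/(2L)-M₀(x-a)+C₁)/EI  [x>a] with C₁=M₀(3b²-L²)/(6L)=55/6 = ((-11)·16²/(2·20)-(-11)·(16-10)+(55/6))/10000 = 143/300000 rad
Load 2 — point force P=18 kN at a=15 m (b=L-a=5):
  θ_2 = -Pa(2L²-6Lx+3x²+a²)/(6LEI)  [x>a] = -18·15·(2·20²-6·20·16+3·16²+15²)/(6·20·10000) = 1143/40000 rad
Load 3 — applied couple M₀=10 kN·m at a=40/3 m (b=L-a=20/3):
  θ_3 = (M₀x²/(2L)-M₀(x-a)+C₁)/EI  [x>a] with C₁=M₀(3b²-L²)/(6L)=-200/9 = (10·16²/(2·20)-10·(16-(40/3))+(-200/9))/10000 = 17/11250 rad
Load 4 — applied couple M₀=11 kN·m at a=12 m (b=L-a=8):
  θ_4 = (M₀x²/(2L)-M₀(x-a)+C₁)/EI  [x>a] with C₁=M₀(3b²-L²)/(6L)=-286/15 = (11·16²/(2·20)-11·(16-12)+(-286/15))/10000 = 11/15000 rad
Superposition: θ = Σ θ_i = 56333/1800000 rad ≈ 0.031296 rad

θ(16) = 56333/1800000 rad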